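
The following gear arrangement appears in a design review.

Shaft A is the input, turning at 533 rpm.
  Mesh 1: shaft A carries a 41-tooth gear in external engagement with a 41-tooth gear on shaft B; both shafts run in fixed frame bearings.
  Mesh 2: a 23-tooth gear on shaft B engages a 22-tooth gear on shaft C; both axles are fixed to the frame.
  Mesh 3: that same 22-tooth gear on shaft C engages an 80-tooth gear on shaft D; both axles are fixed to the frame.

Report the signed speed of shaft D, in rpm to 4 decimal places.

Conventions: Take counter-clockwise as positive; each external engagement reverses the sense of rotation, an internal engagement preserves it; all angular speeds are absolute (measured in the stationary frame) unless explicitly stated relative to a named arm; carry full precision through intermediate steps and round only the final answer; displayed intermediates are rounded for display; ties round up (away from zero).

-153.2375 rpm

recognized (4 fixed axles, 3 meshes): fixed-axis compound train
mesh 1 [41T→41T]: ω = 533.0000×41/41 = 533.0000 rpm, sense flips to −
mesh 2 [23T→22T]: ω = 533.0000×23/22 = 557.2273 rpm, sense flips to +
mesh 3 [22T→80T]: ω = 557.2273×22/80 = 153.2375 rpm, sense flips to −
signed output speed = -153.2375 rpm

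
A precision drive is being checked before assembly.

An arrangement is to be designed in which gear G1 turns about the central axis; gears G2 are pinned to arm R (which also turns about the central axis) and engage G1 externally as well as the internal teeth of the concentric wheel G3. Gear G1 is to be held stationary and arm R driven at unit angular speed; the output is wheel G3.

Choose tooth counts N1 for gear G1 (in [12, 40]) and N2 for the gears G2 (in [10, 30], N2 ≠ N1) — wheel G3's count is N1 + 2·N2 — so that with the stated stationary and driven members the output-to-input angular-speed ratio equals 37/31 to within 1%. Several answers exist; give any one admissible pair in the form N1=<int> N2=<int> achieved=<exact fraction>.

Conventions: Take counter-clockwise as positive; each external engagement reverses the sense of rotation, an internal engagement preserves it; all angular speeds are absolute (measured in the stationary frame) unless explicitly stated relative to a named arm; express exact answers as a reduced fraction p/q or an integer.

class = planetary set [ratio 37/31 wanted; Willis about the carrier]
Willis with ω_sun = 0: ω_ring/ω_arm = (N1+N3)/N3; set equal to 37/31  ⇒  N3/N1 = 1/(37/31 − 1) = 31/6
N3 = N1 + 2·N2  ⇒  N2/N1 = (N3/N1 − 1)/2 = (31/6 − 1)/2 = 25/12
smallest multiple with N1 ≥ 12 and N2 ≥ 10: k = 1  ⇒  N1 = 1·12 = 12, N2 = 1·25 = 25 (N1 ≤ 40, N2 ≤ 30, N2 ≠ N1 ✓), N3 = 12 + 2·25 = 62
check: (N1+N3)/N3 with N1 = 12, N3 = 62 gives 37/31; |achieved − target| = 0 ≤ 37/3100 ✓

N1=12 N2=25 achieved=37/31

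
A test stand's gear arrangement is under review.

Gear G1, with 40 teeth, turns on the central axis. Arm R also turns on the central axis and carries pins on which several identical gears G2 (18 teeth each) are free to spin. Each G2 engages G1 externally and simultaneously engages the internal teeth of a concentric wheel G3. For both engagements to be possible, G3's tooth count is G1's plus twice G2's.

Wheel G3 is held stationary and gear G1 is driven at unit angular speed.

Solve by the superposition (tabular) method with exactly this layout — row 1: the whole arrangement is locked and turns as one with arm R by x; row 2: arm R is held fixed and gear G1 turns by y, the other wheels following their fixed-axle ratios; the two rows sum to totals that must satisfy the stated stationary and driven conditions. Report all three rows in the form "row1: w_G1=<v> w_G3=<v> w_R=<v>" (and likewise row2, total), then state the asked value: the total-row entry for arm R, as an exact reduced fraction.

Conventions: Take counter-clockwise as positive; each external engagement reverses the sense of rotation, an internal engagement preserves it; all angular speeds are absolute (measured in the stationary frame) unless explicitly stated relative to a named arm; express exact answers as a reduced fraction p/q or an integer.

class = planetary set [G3 = 40+2·18 = 76; Willis about the carrier]
row 1 (train locked, turned with arm): all members turn x
row 2 (arm held, sun turns y): ω_ring = −(40/76)·y, ω_arm = 0
boundary: total ω_ring = x − (40/76)·y = 0 and total ω_sun = x + y = 1  ⇒  y = 19/29, x = 10/29
row 2 ring = −(40/76)·19/29 = -10/29
totals (row 1 + row 2): sun 10/29 + 19/29 = 1, ring 10/29 + (-10/29) = 0, arm 10/29 + 0 = 10/29
asked cell (total, arm) = 10/29

row1: w_G1=10/29 w_G3=10/29 w_R=10/29
row2: w_G1=19/29 w_G3=-10/29 w_R=0
total: w_G1=1 w_G3=0 w_R=10/29
asked value: 10/29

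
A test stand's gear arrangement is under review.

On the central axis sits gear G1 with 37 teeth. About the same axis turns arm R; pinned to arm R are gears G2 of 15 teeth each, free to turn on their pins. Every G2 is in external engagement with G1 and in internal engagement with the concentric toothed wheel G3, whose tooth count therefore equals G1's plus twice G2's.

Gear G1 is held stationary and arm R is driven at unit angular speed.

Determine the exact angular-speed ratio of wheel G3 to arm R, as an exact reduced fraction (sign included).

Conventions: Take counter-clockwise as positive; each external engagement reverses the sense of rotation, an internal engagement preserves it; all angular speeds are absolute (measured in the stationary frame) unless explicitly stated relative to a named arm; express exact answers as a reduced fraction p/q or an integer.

104/67

topology: planetary set — G1 37T / G2 15T / G3 67T, arm = carrier (Willis)
ring teeth: 37 + 2·15 = 67
37(ω_sun−ω_arm) = −67(ω_ring−ω_arm),  ω_sun = 0, ω_arm = 1
ω_ring = 1 − (37/67)(0−1) = 104/67
ω_out/ω_in = 104/67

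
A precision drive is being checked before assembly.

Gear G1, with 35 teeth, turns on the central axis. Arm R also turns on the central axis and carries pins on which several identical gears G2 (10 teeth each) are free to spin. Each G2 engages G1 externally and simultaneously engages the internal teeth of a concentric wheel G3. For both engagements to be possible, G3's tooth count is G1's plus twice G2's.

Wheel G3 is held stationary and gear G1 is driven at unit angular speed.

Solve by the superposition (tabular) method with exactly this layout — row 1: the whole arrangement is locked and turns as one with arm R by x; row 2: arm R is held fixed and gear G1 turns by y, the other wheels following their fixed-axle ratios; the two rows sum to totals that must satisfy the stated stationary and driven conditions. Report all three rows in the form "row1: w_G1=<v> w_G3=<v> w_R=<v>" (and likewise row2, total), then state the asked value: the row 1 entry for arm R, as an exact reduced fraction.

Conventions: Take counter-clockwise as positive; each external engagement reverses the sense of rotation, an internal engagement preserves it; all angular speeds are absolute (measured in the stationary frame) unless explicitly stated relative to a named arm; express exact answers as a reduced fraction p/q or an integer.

row1: w_G1=7/18 w_G3=7/18 w_R=7/18
row2: w_G1=11/18 w_G3=-7/18 w_R=0
total: w_G1=1 w_G3=0 w_R=7/18
asked value: 7/18

recognized (axles ride arm R): planetary set, 35/10/55 teeth
row 1 — lock + rotate with arm: ω_sun = ω_ring = ω_arm = x
row 2: sun turns y, ring = −(35/55)·y, arm 0
boundary: total ω_ring = x − (35/55)·y = 0 and total ω_sun = x + y = 1  ⇒  y = 11/18, x = 7/18
row 2 ring = −(35/55)·11/18 = -7/18
totals (row 1 + row 2): sun 7/18 + 11/18 = 1, ring 7/18 + (-7/18) = 0, arm 7/18 + 0 = 7/18
asked cell (row1, arm) = 7/18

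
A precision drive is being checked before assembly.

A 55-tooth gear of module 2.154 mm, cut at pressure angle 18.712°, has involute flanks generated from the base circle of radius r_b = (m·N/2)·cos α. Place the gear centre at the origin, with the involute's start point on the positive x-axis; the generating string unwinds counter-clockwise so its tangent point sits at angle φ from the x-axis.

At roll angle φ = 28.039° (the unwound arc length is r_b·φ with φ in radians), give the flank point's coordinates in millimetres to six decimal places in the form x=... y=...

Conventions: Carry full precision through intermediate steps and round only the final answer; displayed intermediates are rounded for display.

class = single-mesh tooth geometry [base-circle involute, m = 2.154, 55T]
pitch radius r_p = m·N/2 = 2.154·55/2 = 59.235000
base radius r_b = r_p·cos α = 59.235000·cos 18.712° = 56.104022
roll angle φ = 28.039° = 0.48937287 rad
x = r_b·(cos φ + φ·sin φ) = 62.425180
y = r_b·(sin φ − φ·cos φ) = 2.139715

x=62.425180 y=2.139715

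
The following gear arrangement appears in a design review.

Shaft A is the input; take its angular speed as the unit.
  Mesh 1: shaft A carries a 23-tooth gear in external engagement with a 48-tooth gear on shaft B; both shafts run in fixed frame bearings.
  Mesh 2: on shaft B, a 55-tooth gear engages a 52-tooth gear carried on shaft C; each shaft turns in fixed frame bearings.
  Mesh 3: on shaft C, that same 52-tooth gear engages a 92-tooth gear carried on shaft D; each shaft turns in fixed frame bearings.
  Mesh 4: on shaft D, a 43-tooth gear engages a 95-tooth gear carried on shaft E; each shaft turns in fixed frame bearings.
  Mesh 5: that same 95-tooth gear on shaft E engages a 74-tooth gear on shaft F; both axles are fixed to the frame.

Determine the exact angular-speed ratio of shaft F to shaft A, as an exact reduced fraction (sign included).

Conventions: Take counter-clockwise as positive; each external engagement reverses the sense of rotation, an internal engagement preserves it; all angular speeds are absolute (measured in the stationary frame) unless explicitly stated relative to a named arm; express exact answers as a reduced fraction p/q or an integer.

-2365/14208

class = fixed-axis compound train [5 meshes; 5 ratios multiply, 5 sense flips]
mesh 1 [23T→48T]: running ratio 23/48, sense −
mesh 2 [55T→52T]: running ratio 1265/2496, sense +
mesh 3 [52T→92T]: running ratio 55/192, sense −
mesh 4 [43T→95T]: running ratio 473/3648, sense +
mesh 5 [95T→74T]: running ratio 2365/14208, sense −
ω_out/ω_in = -2365/14208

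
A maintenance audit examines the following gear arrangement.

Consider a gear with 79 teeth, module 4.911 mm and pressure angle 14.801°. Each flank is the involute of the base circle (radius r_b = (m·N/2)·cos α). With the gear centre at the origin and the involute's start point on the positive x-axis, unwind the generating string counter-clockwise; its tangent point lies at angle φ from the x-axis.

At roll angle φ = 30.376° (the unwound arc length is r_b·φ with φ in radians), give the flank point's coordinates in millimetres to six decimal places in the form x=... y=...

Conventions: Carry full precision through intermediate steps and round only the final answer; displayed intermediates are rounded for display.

recognized (one wheel, involute flank): single-mesh tooth geometry, m = 4.911, N = 79
pitch radius r_p = m·N/2 = 4.911·79/2 = 193.984500
base radius r_b = r_p·cos α = 193.984500·cos 14.801° = 187.547887
roll angle φ = 30.376° = 0.53016121 rad
x = r_b·(cos φ + φ·sin φ) = 212.081677
y = r_b·(sin φ − φ·cos φ) = 9.056463

x=212.081677 y=9.056463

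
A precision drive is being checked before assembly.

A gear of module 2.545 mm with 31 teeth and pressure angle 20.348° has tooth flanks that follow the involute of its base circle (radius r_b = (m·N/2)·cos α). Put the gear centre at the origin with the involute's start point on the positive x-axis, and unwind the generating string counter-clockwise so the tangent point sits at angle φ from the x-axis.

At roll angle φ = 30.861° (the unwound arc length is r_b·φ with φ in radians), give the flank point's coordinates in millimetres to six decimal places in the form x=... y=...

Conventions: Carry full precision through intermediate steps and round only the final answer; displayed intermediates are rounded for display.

x=41.968129 y=1.871219

single-mesh involute tooth geometry (31T wheel at module 2.545)
pitch radius r_p = m·N/2 = 2.545·31/2 = 39.447500
base radius r_b = r_p·cos α = 39.447500·cos 20.348° = 36.985895
roll angle φ = 30.861° = 0.53862606 rad
x = r_b·(cos φ + φ·sin φ) = 41.968129
y = r_b·(sin φ − φ·cos φ) = 1.871219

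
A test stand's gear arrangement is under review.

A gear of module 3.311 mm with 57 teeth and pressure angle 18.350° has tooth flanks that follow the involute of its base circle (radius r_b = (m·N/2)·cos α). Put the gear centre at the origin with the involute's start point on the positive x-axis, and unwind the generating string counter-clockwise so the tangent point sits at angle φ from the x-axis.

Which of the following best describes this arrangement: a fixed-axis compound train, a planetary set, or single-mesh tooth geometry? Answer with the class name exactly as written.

single-mesh involute tooth geometry (57T wheel at module 3.311)
classification: single-mesh tooth geometry

single-mesh tooth geometry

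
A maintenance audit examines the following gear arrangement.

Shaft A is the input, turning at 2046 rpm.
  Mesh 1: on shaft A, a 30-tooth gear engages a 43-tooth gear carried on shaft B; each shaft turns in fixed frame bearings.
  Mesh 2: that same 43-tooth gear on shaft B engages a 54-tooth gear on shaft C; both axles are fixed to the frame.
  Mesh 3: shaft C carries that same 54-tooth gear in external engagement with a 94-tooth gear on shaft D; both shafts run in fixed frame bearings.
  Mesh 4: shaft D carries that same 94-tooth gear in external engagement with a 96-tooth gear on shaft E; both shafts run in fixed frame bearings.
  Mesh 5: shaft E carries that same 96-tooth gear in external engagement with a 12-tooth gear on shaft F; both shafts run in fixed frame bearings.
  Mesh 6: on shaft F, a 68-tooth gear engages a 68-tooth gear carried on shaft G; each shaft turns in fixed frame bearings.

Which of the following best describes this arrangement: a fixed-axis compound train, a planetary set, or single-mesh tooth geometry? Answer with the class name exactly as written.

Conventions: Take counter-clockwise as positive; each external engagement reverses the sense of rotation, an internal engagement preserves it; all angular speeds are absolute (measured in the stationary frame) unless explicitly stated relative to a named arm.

fixed-axis compound train

6-mesh fixed-axis compound train (all bearings frame-fixed)
classification: fixed-axis compound train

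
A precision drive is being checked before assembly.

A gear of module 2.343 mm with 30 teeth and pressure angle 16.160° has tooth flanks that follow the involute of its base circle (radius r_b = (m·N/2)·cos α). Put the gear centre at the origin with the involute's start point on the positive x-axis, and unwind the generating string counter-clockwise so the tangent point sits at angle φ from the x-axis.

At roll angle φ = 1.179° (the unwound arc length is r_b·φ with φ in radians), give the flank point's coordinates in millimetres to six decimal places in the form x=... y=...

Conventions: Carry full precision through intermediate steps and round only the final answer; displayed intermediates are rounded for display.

single-mesh involute tooth geometry (30T wheel at module 2.343)
pitch radius r_p = m·N/2 = 2.343·30/2 = 35.145000
base radius r_b = r_p·cos α = 35.145000·cos 16.160° = 33.756359
roll angle φ = 1.179° = 0.02057743 rad
x = r_b·(cos φ + φ·sin φ) = 33.763505
y = r_b·(sin φ − φ·cos φ) = 0.000098

x=33.763505 y=0.000098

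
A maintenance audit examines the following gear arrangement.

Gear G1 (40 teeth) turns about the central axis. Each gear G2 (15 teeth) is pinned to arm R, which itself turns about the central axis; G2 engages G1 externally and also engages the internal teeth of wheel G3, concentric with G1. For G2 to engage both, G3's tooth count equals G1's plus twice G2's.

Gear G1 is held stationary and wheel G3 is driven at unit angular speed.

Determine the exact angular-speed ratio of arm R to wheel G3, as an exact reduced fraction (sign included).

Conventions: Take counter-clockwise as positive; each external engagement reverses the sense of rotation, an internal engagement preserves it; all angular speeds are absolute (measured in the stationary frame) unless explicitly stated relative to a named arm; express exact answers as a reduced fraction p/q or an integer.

class = planetary set [G3 = 40+2·15 = 70; Willis about the carrier]
ring teeth: 40 + 2·15 = 70
40(ω_sun−ω_arm) = −70(ω_ring−ω_arm),  ω_sun = 0, ω_ring = 1
40(0−ω_arm) = −70(1−ω_arm)  ⇒  110·ω_arm = 70  ⇒  ω_arm = 7/11
ω_out/ω_in = 7/11

7/11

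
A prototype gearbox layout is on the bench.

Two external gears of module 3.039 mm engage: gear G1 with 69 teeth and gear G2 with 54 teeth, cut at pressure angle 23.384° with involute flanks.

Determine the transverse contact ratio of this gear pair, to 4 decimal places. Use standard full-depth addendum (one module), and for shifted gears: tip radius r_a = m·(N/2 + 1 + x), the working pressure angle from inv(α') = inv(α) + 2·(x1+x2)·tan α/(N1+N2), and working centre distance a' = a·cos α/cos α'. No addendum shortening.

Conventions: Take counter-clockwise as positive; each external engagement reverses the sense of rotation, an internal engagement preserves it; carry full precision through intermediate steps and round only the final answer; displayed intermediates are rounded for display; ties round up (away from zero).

recognized (one external pair, fixed centres): single-mesh tooth geometry, m = 3.039, N1 = 69, N2 = 54
base radii: r_b1 = 96.234067, r_b2 = 75.313617
tip radii: r_a1 = 107.884500, r_a2 = 85.092000
no profile shift: α' = α, a' = a
action lengths: √(r_a1²−r_b1²) = 48.765456, √(r_a2²−r_b2²) = 39.604387
base pitch p_b = π·m·cos α = 8.763137
CR = (48.765456 + 39.604387 − 186.898500·sin 23.38400°)/8.763137 = 1.619443
contact ratio ≈ 1.6194

1.6194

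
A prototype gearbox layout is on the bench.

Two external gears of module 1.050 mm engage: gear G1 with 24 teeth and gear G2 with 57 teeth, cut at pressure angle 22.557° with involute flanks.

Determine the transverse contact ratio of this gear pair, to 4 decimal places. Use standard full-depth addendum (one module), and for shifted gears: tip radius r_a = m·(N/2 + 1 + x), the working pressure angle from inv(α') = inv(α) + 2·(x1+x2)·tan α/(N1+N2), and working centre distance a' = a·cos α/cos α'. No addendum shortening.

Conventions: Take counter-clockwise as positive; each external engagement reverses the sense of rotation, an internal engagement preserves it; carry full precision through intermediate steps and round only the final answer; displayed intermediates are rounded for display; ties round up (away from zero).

single-mesh involute tooth geometry (24T engaging 57T at module 1.050)
base radii: r_b1 = 11.636079, r_b2 = 27.635689
tip radii: r_a1 = 13.650000, r_a2 = 30.975000
no profile shift: α' = α, a' = a
action lengths: √(r_a1²−r_b1²) = 7.136116, √(r_a2²−r_b2²) = 13.989973
base pitch p_b = π·m·cos α = 3.046318
CR = (7.136116 + 13.989973 − 42.525000·sin 22.55700°)/3.046318 = 1.580071
contact ratio ≈ 1.5801

1.5801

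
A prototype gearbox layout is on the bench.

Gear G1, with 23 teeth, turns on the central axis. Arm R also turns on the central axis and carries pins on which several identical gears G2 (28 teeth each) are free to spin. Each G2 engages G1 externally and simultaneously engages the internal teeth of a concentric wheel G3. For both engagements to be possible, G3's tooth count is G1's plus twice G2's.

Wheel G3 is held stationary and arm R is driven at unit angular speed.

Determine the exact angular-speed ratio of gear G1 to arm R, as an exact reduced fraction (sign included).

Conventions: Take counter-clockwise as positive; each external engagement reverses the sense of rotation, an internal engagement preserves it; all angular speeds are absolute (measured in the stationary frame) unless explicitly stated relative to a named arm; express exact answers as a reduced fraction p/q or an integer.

class = planetary set [G3 = 23+2·28 = 79; Willis about the carrier]
ring teeth: 23 + 2·28 = 79
23(ω_sun−ω_arm) = −79(ω_ring−ω_arm),  ω_ring = 0, ω_arm = 1
ω_sun = 1 − (79/23)(0−1) = 102/23
ω_out/ω_in = 102/23

102/23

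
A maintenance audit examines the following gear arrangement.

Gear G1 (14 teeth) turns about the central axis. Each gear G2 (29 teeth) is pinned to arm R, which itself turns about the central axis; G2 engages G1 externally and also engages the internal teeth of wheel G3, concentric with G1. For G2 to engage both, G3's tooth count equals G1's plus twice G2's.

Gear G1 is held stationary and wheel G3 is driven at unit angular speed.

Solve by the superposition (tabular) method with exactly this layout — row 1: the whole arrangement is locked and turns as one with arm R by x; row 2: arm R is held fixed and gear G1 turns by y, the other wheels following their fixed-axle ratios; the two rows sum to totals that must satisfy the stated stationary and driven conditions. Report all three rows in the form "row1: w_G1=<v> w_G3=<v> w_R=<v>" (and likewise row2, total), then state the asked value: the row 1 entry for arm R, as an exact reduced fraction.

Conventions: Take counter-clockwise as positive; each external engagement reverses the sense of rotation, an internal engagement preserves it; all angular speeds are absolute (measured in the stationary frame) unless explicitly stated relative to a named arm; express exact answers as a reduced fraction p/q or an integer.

row1: w_G1=36/43 w_G3=36/43 w_R=36/43
row2: w_G1=-36/43 w_G3=7/43 w_R=0
total: w_G1=0 w_G3=1 w_R=36/43
asked value: 36/43

topology: planetary set — G1 14T / G2 29T / G3 72T, arm = carrier (Willis)
row 1 (train locked, turned with arm): all members turn x
superposition row 2 [arm held]: sun y, ring −(14/72)·y, arm 0
boundary: total ω_sun = x + y = 0 and total ω_ring = x − (14/72)·y = 1  ⇒  y = -36/43, x = 36/43
row 2 ring = −(14/72)·(-36/43) = 7/43
totals (row 1 + row 2): sun 36/43 + (-36/43) = 0, ring 36/43 + 7/43 = 1, arm 36/43 + 0 = 36/43
asked cell (row1, arm) = 36/43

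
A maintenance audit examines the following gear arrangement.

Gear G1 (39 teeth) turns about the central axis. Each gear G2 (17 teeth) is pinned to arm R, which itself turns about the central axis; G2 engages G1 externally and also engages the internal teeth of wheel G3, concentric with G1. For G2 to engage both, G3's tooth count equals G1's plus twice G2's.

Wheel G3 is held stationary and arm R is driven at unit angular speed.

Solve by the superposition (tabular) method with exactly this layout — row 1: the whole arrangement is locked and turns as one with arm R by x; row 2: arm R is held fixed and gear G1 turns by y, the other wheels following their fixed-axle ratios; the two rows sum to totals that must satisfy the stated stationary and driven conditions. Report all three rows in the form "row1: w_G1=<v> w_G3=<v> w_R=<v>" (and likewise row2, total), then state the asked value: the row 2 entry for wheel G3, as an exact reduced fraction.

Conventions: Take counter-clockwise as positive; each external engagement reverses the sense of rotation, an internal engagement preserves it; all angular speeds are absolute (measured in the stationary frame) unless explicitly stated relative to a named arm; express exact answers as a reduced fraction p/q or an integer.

planetary set (39T centre, 17T on arm, 73T internal) — Willis relation
row 1: whole set turns with the arm by x
row 2 — arm fixed, fixed-axis ratios: sun y, ring −(39/73)·y, arm 0
boundary: total ω_ring = x − (39/73)·y = 0 and total ω_arm = x = 1  ⇒  y = 73/39, x = 1
row 2 ring = −(39/73)·73/39 = -1
totals (row 1 + row 2): sun 1 + 73/39 = 112/39, ring 1 + (-1) = 0, arm 1 + 0 = 1
asked cell (row2, ring) = -1

row1: w_G1=1 w_G3=1 w_R=1
row2: w_G1=73/39 w_G3=-1 w_R=0
total: w_G1=112/39 w_G3=0 w_R=1
asked value: -1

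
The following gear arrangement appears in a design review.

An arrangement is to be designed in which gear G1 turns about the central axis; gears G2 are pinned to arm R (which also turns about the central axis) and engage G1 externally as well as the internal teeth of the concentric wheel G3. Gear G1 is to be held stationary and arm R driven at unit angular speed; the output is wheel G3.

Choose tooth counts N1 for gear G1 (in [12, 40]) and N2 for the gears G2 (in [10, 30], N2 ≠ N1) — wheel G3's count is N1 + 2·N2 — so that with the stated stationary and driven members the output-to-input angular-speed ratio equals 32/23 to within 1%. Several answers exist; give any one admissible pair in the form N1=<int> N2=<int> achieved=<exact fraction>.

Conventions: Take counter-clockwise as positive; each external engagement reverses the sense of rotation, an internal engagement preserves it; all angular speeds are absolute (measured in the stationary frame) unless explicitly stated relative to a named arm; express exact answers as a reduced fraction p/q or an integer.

N1=18 N2=14 achieved=32/23

topology: planetary set — design target 32/23, arm = carrier (Willis)
Willis with ω_sun = 0: ω_ring/ω_arm = (N1+N3)/N3; set equal to 32/23  ⇒  N3/N1 = 1/(32/23 − 1) = 23/9
N3 = N1 + 2·N2  ⇒  N2/N1 = (N3/N1 − 1)/2 = (23/9 − 1)/2 = 7/9
smallest multiple with N1 ≥ 12 and N2 ≥ 10: k = 2  ⇒  N1 = 2·9 = 18, N2 = 2·7 = 14 (N1 ≤ 40, N2 ≤ 30, N2 ≠ N1 ✓), N3 = 18 + 2·14 = 46
check: (N1+N3)/N3 with N1 = 18, N3 = 46 gives 32/23; |achieved − target| = 0 ≤ 8/575 ✓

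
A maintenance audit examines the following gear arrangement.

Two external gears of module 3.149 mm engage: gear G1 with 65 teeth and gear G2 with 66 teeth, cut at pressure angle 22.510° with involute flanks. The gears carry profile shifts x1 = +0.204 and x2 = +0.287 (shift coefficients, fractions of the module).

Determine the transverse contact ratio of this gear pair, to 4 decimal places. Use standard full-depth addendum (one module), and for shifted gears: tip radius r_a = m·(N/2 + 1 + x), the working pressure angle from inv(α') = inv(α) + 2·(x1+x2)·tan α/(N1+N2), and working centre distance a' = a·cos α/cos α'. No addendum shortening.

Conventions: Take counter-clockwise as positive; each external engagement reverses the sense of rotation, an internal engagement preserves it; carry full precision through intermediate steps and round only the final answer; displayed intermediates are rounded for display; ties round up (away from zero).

recognized (one external pair, fixed centres): single-mesh tooth geometry, m = 3.149, N1 = 65, N2 = 66
base radii: r_b1 = 94.545304, r_b2 = 95.999847
tip radii: r_a1 = 106.133896, r_a2 = 107.969763
inv(α') = inv(22.510°) + 2·(+0.204+0.287)·tan α/(65+66) = 0.02465099  ⇒  α' = 23.49727°
a' = a·cos α / cos α' = 206.2595·cos 22.510°/cos 23.49727° = 207.773961
action lengths: √(r_a1²−r_b1²) = 48.224365, √(r_a2²−r_b2²) = 49.411528
base pitch p_b = π·m·cos α = 9.139164
CR = (48.224365 + 49.411528 − 207.773961·sin 23.49727°)/9.139164 = 1.618890
contact ratio ≈ 1.6189

1.6189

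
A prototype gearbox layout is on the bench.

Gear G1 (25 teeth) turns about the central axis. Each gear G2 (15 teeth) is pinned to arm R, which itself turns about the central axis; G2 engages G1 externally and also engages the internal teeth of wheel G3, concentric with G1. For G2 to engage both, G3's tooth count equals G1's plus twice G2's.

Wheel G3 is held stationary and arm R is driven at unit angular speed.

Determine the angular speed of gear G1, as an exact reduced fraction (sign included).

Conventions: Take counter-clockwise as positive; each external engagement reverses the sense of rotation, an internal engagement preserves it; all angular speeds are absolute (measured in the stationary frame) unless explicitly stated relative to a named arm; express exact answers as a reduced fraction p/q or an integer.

topology: planetary set — G1 25T / G2 15T / G3 55T, arm = carrier (Willis)
ring teeth: 25 + 2·15 = 55
25(ω_sun−ω_arm) = −55(ω_ring−ω_arm),  ω_ring = 0, ω_arm = 1
ω_sun = 1 − (55/25)(0−1) = 16/5
exact speed ratio = 16/5

16/5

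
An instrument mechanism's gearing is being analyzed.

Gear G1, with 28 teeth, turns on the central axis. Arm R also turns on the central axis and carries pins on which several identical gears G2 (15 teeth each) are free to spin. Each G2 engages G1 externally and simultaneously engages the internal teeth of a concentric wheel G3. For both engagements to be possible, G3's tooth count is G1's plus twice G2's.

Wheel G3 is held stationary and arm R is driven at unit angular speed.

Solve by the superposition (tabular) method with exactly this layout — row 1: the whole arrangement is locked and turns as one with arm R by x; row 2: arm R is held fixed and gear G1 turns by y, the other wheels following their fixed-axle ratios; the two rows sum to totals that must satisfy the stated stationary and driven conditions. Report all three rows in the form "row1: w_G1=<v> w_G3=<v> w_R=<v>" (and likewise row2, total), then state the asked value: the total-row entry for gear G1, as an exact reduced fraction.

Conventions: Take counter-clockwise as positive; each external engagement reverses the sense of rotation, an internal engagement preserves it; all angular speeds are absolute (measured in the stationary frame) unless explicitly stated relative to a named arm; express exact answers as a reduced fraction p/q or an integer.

topology: planetary set — G1 28T / G2 15T / G3 58T, arm = carrier (Willis)
row 1 — lock + rotate with arm: ω_sun = ω_ring = ω_arm = x
superposition row 2 [arm held]: sun y, ring −(28/58)·y, arm 0
boundary: total ω_ring = x − (28/58)·y = 0 and total ω_arm = x = 1  ⇒  y = 29/14, x = 1
row 2 ring = −(28/58)·29/14 = -1
totals (row 1 + row 2): sun 1 + 29/14 = 43/14, ring 1 + (-1) = 0, arm 1 + 0 = 1
asked cell (total, sun) = 43/14

row1: w_G1=1 w_G3=1 w_R=1
row2: w_G1=29/14 w_G3=-1 w_R=0
total: w_G1=43/14 w_G3=0 w_R=1
asked value: 43/14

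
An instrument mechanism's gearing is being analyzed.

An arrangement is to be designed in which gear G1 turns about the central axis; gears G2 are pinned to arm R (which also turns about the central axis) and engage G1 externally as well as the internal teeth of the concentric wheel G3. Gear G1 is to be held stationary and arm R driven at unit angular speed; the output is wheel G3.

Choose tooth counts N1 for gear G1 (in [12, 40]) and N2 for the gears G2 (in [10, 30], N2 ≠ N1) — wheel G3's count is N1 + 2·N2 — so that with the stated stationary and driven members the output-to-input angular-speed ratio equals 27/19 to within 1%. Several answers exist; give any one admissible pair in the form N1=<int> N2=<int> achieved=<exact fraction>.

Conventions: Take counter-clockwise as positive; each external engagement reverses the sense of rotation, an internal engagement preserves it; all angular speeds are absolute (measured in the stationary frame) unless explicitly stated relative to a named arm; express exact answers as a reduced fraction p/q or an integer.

class = planetary set [ratio 27/19 wanted; Willis about the carrier]
Willis with ω_sun = 0: ω_ring/ω_arm = (N1+N3)/N3; set equal to 27/19  ⇒  N3/N1 = 1/(27/19 − 1) = 19/8
N3 = N1 + 2·N2  ⇒  N2/N1 = (N3/N1 − 1)/2 = (19/8 − 1)/2 = 11/16
smallest multiple with N1 ≥ 12 and N2 ≥ 10: k = 1  ⇒  N1 = 1·16 = 16, N2 = 1·11 = 11 (N1 ≤ 40, N2 ≤ 30, N2 ≠ N1 ✓), N3 = 16 + 2·11 = 38
check: (N1+N3)/N3 with N1 = 16, N3 = 38 gives 27/19; |achieved − target| = 0 ≤ 27/1900 ✓

N1=16 N2=11 achieved=27/19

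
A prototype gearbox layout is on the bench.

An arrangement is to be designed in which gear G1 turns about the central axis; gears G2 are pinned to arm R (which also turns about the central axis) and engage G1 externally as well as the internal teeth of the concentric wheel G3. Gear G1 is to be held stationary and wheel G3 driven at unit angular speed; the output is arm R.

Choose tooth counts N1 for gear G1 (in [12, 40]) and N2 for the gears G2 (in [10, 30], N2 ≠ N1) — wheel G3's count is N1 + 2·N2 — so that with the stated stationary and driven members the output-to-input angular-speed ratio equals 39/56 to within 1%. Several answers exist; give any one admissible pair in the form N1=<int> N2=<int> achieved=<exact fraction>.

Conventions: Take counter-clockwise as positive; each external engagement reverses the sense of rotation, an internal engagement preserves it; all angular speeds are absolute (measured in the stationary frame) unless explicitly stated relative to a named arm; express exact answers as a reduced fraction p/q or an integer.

N1=17 N2=11 achieved=39/56

class = planetary set [ratio 39/56 wanted; Willis about the carrier]
Willis with ω_sun = 0: ω_arm/ω_ring = N3/(N1+N3); set equal to 39/56  ⇒  N3/N1 = (39/56)/(1 − 39/56) = 39/17
N3 = N1 + 2·N2  ⇒  N2/N1 = (N3/N1 − 1)/2 = (39/17 − 1)/2 = 11/17
smallest multiple with N1 ≥ 12 and N2 ≥ 10: k = 1  ⇒  N1 = 1·17 = 17, N2 = 1·11 = 11 (N1 ≤ 40, N2 ≤ 30, N2 ≠ N1 ✓), N3 = 17 + 2·11 = 39
check: N3/(N1+N3) with N1 = 17, N3 = 39 gives 39/56; |achieved − target| = 0 ≤ 39/5600 ✓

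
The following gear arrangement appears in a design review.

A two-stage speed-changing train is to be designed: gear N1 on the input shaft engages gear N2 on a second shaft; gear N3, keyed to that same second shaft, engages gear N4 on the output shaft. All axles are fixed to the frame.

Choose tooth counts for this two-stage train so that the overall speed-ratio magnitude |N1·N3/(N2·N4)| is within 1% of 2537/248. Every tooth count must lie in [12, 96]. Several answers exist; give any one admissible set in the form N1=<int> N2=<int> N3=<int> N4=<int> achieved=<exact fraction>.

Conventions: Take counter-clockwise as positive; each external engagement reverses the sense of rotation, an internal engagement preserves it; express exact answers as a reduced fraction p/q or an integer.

design class (target 2537/248): fixed-axis compound train
target = 2537/248 in lowest terms: an exact hit needs N1·N3 = k·2537 and N2·N4 = k·248 for one integer k, every count in [12, 96]; additionally prefer no 1:1 stage (N1 ≠ N2, N3 ≠ N4)
k = 1: no 1:1-free in-range split of k·2537 and k·248 into factor pairs; take k = 2
k = 2: N1·N3 = 5074 = 59·86, N2·N4 = 496 = 16·31
achieved = 59·86/(16·31) = 2537/248; |achieved − target| = 0 ≤ 2537/24800 ✓

N1=59 N2=16 N3=86 N4=31 achieved=2537/248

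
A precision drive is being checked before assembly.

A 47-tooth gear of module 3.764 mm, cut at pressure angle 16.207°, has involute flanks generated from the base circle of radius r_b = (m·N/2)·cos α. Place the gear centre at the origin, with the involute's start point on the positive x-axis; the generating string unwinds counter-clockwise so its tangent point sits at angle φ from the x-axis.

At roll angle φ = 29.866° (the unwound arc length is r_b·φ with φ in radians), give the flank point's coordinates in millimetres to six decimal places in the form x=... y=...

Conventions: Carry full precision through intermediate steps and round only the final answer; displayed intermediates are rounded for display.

x=95.706150 y=3.902130

topology: single-mesh involute geometry — m = 3.764, N = 47
pitch radius r_p = m·N/2 = 3.764·47/2 = 88.454000
base radius r_b = r_p·cos α = 88.454000·cos 16.207° = 84.938802
roll angle φ = 29.866° = 0.52126003 rad
x = r_b·(cos φ + φ·sin φ) = 95.706150
y = r_b·(sin φ − φ·cos φ) = 3.902130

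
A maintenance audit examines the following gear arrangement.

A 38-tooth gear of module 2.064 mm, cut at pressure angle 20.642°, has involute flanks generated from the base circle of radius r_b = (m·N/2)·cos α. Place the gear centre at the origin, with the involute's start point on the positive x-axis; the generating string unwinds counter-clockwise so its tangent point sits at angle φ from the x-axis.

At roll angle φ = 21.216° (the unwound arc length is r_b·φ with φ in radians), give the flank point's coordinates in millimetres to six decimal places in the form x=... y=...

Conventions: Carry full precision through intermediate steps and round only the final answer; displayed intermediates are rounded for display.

x=39.128730 y=0.612607

single-mesh involute tooth geometry (38T wheel at module 2.064)
pitch radius r_p = m·N/2 = 2.064·38/2 = 39.216000
base radius r_b = r_p·cos α = 39.216000·cos 20.642° = 36.698387
roll angle φ = 21.216° = 0.37028905 rad
x = r_b·(cos φ + φ·sin φ) = 39.128730
y = r_b·(sin φ − φ·cos φ) = 0.612607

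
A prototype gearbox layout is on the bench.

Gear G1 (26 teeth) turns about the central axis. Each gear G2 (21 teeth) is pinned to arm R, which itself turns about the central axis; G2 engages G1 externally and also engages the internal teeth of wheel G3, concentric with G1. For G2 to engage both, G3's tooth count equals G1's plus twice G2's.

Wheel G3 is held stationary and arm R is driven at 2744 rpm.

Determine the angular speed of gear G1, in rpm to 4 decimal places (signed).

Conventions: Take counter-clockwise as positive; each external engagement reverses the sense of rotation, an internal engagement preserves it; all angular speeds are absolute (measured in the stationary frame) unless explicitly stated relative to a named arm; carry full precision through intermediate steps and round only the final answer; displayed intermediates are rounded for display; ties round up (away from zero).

+9920.6154 rpm

class = planetary set [G3 = 26+2·21 = 68; Willis about the carrier]
normalise by the input: solve with ω_arm = 1, then scale by 2744 rpm
ring teeth: 26 + 2·21 = 68
26(ω_sun−ω_arm) = −68(ω_ring−ω_arm),  ω_ring = 0, ω_arm = 1
ω_sun = 1 − (68/26)(0−1) = 47/13
scale: ω_sun = 47/13 × 2744 rpm = +9920.6154 rpm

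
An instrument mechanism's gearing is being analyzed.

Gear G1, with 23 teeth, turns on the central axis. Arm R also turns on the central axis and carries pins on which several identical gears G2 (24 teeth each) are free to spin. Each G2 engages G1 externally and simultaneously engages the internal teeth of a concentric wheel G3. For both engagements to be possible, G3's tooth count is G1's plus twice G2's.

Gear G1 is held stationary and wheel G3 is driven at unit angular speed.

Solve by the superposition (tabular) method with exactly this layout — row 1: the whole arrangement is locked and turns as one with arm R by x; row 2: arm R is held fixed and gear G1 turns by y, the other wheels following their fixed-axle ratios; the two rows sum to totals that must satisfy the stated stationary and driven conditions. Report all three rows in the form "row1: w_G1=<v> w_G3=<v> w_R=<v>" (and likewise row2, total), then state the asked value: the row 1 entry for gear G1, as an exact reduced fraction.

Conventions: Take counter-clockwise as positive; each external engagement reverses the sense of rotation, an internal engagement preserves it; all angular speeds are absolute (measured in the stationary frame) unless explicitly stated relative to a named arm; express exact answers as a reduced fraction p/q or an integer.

class = planetary set [G3 = 23+2·24 = 71; Willis about the carrier]
row 1 (train locked, turned with arm): all members turn x
superposition row 2 [arm held]: sun y, ring −(23/71)·y, arm 0
boundary: total ω_sun = x + y = 0 and total ω_ring = x − (23/71)·y = 1  ⇒  y = -71/94, x = 71/94
row 2 ring = −(23/71)·(-71/94) = 23/94
totals (row 1 + row 2): sun 71/94 + (-71/94) = 0, ring 71/94 + 23/94 = 1, arm 71/94 + 0 = 71/94
asked cell (row1, sun) = 71/94

row1: w_G1=71/94 w_G3=71/94 w_R=71/94
row2: w_G1=-71/94 w_G3=23/94 w_R=0
total: w_G1=0 w_G3=1 w_R=71/94
asked value: 71/94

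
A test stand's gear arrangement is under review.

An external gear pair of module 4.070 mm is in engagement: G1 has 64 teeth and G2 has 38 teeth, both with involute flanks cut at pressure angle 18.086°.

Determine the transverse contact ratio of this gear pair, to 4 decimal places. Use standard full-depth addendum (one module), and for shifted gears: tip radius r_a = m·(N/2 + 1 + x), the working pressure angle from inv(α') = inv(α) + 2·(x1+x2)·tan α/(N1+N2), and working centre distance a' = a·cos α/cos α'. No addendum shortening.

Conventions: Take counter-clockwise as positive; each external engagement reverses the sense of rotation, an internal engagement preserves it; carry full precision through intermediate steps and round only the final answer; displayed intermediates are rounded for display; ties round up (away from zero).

1.8590

recognized (one external pair, fixed centres): single-mesh tooth geometry, m = 4.070, N1 = 64, N2 = 38
base radii: r_b1 = 123.805052, r_b2 = 73.509250
tip radii: r_a1 = 134.310000, r_a2 = 81.400000
no profile shift: α' = α, a' = a
action lengths: √(r_a1²−r_b1²) = 52.071923, √(r_a2²−r_b2²) = 34.962125
base pitch p_b = π·m·cos α = 12.154533
CR = (52.071923 + 34.962125 − 207.570000·sin 18.08600°)/12.154533 = 1.858990
contact ratio ≈ 1.8590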